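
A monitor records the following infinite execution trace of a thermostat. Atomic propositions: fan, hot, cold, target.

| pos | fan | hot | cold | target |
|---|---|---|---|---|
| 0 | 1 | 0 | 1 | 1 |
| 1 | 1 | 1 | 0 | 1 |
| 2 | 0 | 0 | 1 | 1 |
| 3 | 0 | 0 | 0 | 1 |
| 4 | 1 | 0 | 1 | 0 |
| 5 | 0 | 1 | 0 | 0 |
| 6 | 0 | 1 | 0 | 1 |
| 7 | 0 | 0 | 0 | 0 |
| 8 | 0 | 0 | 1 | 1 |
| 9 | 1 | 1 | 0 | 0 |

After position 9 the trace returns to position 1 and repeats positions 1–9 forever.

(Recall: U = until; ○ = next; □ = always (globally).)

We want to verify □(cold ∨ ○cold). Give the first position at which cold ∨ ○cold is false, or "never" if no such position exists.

Check cold ∨ ○cold at each position in order: 0 ✓, 1 ✓, 2 ✓, 3 ✓, 4 ✓.
At position 5 the labels are {hot} and the next position 6 has {hot, target}, so cold ∨ ○cold is false there. This is the first violation.

5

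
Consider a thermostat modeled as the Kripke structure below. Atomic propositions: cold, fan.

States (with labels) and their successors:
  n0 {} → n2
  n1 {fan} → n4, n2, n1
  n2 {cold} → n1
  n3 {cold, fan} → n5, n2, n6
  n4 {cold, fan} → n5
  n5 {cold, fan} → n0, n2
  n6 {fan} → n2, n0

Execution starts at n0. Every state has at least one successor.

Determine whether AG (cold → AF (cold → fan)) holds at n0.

States satisfying cold → AF (cold → fan): {n0, n1, n2, n3, n4, n5, n6}.
States satisfying AG (cold → AF (cold → fan)): {n0, n1, n2, n3, n4, n5, n6}.
Every state reachable from n0 satisfies cold → AF (cold → fan).
n0 ∈ Sat(AG (cold → AF (cold → fan))).

Satisfied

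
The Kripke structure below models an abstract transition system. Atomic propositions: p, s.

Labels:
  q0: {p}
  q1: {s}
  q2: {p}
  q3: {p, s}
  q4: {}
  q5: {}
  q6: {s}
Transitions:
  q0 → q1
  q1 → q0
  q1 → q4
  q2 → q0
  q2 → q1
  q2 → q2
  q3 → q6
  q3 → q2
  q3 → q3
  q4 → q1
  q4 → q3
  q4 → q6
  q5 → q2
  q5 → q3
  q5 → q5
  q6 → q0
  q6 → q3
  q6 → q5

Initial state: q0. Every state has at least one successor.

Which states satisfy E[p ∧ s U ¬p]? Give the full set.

{q1, q3, q4, q5, q6}

States satisfying p ∧ s: {q3}.
States satisfying ¬p: {q1, q4, q5, q6}.
States satisfying E[p ∧ s U ¬p]: {q1, q3, q4, q5, q6}.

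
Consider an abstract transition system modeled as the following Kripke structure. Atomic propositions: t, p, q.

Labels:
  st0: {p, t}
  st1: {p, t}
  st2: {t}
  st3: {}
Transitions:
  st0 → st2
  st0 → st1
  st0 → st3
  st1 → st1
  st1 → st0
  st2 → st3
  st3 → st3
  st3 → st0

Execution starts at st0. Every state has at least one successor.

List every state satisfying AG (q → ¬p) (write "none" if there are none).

States satisfying q → ¬p: {st0, st1, st2, st3}.
States satisfying AG (q → ¬p): {st0, st1, st2, st3}.

{st0, st1, st2, st3}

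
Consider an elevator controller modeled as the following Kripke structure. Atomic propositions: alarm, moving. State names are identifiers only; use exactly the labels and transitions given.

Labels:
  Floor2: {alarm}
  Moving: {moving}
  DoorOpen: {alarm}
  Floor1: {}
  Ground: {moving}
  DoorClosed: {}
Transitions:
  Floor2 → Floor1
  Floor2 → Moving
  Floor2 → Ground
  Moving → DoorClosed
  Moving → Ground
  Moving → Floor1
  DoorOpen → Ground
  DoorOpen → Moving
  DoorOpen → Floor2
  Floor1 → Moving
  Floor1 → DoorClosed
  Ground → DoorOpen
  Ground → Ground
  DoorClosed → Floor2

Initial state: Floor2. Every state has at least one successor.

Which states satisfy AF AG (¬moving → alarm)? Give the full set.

States satisfying AG (¬moving → alarm): ∅.
States satisfying AF AG (¬moving → alarm): ∅.

none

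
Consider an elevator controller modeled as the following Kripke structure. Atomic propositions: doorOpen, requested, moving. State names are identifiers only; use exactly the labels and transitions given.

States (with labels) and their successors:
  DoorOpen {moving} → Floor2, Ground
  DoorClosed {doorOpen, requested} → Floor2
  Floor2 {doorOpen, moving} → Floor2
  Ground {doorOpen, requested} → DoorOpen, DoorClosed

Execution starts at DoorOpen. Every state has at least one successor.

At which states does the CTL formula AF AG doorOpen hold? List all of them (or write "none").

{DoorClosed, Floor2}

States satisfying AG doorOpen: {DoorClosed, Floor2}.
States satisfying AF AG doorOpen: {DoorClosed, Floor2}.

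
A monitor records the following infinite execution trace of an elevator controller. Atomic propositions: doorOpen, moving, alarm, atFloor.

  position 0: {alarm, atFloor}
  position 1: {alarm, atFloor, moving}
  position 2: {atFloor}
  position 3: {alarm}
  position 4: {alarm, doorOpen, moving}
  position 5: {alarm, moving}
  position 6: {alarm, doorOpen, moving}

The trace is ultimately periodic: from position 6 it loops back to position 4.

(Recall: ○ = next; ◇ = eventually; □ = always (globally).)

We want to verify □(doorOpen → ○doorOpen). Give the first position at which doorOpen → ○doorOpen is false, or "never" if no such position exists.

Check doorOpen → ○doorOpen at each position in order: 0 ✓, 1 ✓, 2 ✓, 3 ✓.
At position 4 the labels are {alarm, doorOpen, moving} and the next position 5 has {alarm, moving}, so doorOpen → ○doorOpen is false there. This is the first violation.

4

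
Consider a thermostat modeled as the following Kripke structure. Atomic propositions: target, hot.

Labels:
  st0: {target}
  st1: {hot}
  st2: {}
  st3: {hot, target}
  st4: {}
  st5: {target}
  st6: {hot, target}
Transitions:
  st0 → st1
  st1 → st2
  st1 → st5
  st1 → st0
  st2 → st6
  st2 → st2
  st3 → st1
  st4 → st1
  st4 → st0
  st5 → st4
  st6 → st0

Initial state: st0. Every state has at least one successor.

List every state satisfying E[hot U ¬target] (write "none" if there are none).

States satisfying hot: {st1, st3, st6}.
States satisfying ¬target: {st1, st2, st4}.
States satisfying E[hot U ¬target]: {st1, st2, st3, st4}.

{st1, st2, st3, st4}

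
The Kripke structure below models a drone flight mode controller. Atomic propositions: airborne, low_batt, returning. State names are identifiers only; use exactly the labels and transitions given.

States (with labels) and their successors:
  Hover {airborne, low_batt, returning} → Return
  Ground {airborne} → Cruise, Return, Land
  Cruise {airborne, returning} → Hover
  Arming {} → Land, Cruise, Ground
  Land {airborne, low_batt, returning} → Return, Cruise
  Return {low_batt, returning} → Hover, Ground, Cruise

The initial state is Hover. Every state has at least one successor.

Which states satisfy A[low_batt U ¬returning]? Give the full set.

{Ground, Arming}

States satisfying low_batt: {Hover, Land, Return}.
States satisfying ¬returning: {Ground, Arming}.
States satisfying A[low_batt U ¬returning]: {Ground, Arming}.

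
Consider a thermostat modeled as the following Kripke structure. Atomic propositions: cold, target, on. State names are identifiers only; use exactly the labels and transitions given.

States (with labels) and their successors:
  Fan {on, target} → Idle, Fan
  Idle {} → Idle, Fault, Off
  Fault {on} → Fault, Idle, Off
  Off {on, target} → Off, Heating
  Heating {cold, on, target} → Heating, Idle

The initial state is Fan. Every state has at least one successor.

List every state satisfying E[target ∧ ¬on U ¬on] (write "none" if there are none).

States satisfying target ∧ ¬on: ∅.
States satisfying ¬on: {Idle}.
States satisfying E[target ∧ ¬on U ¬on]: {Idle}.

{Idle}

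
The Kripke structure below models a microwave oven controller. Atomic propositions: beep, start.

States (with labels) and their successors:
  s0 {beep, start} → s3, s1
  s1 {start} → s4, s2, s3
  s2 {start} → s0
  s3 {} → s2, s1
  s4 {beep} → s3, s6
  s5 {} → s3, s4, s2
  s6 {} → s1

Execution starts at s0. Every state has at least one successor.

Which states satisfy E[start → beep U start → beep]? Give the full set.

States satisfying start → beep: {s0, s3, s4, s5, s6}.
States satisfying E[start → beep U start → beep]: {s0, s3, s4, s5, s6}.

{s0, s3, s4, s5, s6}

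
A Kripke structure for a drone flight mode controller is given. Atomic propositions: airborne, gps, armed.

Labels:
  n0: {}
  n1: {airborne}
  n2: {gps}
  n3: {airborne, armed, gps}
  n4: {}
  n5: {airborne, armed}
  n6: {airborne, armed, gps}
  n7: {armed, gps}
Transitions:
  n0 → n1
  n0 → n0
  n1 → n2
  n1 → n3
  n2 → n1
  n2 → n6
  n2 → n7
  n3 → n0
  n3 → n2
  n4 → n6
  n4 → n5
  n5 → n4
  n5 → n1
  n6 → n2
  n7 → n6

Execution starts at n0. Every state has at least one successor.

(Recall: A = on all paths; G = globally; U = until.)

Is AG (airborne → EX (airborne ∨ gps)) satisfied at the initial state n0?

Holds

States satisfying airborne → EX (airborne ∨ gps): {n0, n1, n2, n3, n4, n5, n6, n7}.
States satisfying AG (airborne → EX (airborne ∨ gps)): {n0, n1, n2, n3, n4, n5, n6, n7}.
Every state reachable from n0 satisfies airborne → EX (airborne ∨ gps).
n0 ∈ Sat(AG (airborne → EX (airborne ∨ gps))).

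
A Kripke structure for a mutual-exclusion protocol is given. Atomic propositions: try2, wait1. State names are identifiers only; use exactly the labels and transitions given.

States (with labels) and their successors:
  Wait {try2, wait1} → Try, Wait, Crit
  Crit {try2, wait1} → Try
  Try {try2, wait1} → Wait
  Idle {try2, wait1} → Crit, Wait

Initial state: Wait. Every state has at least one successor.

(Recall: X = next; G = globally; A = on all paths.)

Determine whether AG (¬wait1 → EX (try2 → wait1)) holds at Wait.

Holds

States satisfying ¬wait1 → EX (try2 → wait1): {Wait, Crit, Try, Idle}.
States satisfying AG (¬wait1 → EX (try2 → wait1)): {Wait, Crit, Try, Idle}.
Every state reachable from Wait satisfies ¬wait1 → EX (try2 → wait1).
Wait ∈ Sat(AG (¬wait1 → EX (try2 → wait1))).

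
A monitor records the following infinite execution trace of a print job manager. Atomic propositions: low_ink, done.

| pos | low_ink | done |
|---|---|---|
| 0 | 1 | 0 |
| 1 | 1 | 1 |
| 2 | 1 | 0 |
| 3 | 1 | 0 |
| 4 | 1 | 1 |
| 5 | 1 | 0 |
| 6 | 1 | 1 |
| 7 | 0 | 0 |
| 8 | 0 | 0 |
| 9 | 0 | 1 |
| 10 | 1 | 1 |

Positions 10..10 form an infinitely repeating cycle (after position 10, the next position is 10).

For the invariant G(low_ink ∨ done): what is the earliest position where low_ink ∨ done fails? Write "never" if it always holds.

7

Check low_ink ∨ done at each position in order: 0 ✓, 1 ✓, 2 ✓, 3 ✓, 4 ✓, 5 ✓, 6 ✓.
At position 7 the labels are {}, so low_ink ∨ done is false there. This is the first violation.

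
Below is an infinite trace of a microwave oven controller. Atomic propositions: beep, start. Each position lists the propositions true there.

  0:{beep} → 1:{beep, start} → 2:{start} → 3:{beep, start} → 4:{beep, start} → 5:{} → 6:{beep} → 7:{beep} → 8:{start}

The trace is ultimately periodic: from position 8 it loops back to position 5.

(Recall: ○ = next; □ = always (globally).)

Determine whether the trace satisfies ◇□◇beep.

Satisfied

□◇beep holds at position 0, which is reachable from 0, so ◇□◇beep holds.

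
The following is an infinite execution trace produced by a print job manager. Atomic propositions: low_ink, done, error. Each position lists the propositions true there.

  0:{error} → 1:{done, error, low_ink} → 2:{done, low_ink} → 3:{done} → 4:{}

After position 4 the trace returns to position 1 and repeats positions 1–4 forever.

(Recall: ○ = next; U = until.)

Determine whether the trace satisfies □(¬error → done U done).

No

¬error → done U done must hold at every position from 0 onward. It fails at position 4, so □(¬error → done U done) is false.
Positions where ¬error holds: 2, 3, 4.
Check done U done at each: 2→ok, 3→ok, 4→fails.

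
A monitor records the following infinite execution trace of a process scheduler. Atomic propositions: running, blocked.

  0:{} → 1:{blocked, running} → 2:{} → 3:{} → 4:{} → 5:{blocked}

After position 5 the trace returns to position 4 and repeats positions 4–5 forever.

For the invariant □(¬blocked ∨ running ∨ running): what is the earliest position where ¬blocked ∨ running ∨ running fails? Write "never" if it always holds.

Check ¬blocked ∨ running ∨ running at each position in order: 0 ✓, 1 ✓, 2 ✓, 3 ✓, 4 ✓.
At position 5 the labels are {blocked}, so ¬blocked ∨ running ∨ running is false there. This is the first violation.

5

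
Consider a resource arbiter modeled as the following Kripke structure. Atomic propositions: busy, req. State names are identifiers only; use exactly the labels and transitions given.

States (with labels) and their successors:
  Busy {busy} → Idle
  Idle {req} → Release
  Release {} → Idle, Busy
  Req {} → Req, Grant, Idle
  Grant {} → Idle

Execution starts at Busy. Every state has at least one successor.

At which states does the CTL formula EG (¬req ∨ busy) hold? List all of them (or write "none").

{Req}

States satisfying ¬req ∨ busy: {Busy, Release, Req, Grant}.
States satisfying EG (¬req ∨ busy): {Req}.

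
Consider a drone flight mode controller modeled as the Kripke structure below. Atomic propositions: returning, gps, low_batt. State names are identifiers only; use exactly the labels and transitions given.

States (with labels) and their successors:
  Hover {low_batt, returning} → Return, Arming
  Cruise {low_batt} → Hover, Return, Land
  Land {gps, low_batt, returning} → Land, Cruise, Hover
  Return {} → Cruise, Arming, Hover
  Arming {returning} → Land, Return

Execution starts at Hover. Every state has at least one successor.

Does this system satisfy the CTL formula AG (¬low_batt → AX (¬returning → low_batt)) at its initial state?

States satisfying ¬low_batt → AX (¬returning → low_batt): {Hover, Cruise, Land, Return}.
States satisfying AG (¬low_batt → AX (¬returning → low_batt)): ∅.
Arming is reachable from Hover and violates ¬low_batt → AX (¬returning → low_batt), so AG fails at Hover.
Hover ∉ Sat(AG (¬low_batt → AX (¬returning → low_batt))).

Does not hold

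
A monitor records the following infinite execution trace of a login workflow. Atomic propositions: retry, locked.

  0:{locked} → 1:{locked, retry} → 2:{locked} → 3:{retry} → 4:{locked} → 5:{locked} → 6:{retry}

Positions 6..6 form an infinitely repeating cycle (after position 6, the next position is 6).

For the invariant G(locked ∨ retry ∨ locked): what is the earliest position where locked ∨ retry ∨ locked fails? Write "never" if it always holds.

never

locked ∨ retry ∨ locked holds at every position 0..6, and those are all the positions the trace ever visits, so the invariant G(locked ∨ retry ∨ locked) is never violated.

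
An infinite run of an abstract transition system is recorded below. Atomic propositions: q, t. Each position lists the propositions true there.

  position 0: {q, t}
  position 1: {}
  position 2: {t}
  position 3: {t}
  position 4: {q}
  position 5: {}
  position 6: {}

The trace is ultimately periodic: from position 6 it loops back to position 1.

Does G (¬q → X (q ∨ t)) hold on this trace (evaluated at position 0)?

¬q → X (q ∨ t) must hold at every position from 0 onward. It fails at position 5, so G (¬q → X (q ∨ t)) is false.
Positions where ¬q holds: 1, 2, 3, 5, 6.
Check X (q ∨ t) at each: 1→ok, 2→ok, 3→ok, 5→fails, 6→fails.

Violated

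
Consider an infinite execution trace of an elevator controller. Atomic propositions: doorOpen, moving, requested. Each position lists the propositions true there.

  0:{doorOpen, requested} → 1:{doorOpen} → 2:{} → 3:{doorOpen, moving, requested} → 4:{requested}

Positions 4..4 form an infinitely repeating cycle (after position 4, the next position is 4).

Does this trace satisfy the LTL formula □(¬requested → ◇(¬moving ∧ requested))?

¬requested → ◇(¬moving ∧ requested) holds at every position 0..4, and those are all positions ever visited, so □(¬requested → ◇(¬moving ∧ requested)) holds.
Positions where ¬requested holds: 1, 2.
Check ◇(¬moving ∧ requested) at each: 1→ok, 2→ok.

Yes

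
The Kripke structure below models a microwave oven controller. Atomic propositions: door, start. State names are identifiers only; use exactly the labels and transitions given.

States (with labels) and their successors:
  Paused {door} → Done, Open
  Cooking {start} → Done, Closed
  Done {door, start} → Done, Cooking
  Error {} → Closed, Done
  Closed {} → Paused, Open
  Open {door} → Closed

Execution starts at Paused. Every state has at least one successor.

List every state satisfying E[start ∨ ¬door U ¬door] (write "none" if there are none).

{Cooking, Done, Error, Closed}

States satisfying start ∨ ¬door: {Cooking, Done, Error, Closed}.
States satisfying ¬door: {Cooking, Error, Closed}.
States satisfying E[start ∨ ¬door U ¬door]: {Cooking, Done, Error, Closed}.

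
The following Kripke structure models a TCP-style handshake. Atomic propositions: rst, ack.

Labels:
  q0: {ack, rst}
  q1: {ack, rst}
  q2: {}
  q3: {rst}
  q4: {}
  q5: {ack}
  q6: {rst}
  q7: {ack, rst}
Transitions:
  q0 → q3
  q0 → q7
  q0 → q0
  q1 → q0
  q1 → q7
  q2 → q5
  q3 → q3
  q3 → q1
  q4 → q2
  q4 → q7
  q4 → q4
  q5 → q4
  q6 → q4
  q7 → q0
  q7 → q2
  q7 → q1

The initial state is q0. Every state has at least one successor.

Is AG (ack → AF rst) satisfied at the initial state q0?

States satisfying ack → AF rst: {q0, q1, q2, q3, q4, q6, q7}.
States satisfying AG (ack → AF rst): ∅.
q5 is reachable from q0 and violates ack → AF rst, so AG fails at q0.
q0 ∉ Sat(AG (ack → AF rst)).

Does not hold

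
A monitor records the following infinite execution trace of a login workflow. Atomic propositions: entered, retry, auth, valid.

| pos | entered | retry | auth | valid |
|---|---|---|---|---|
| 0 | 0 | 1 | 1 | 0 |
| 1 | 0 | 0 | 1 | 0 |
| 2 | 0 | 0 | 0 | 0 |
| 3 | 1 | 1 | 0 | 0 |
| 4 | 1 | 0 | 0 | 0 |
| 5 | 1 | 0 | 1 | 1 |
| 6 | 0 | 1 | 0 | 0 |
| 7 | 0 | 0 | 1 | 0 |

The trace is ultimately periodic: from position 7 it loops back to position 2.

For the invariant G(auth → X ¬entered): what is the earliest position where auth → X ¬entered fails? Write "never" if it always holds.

auth → X ¬entered holds at every position 0..7, and those are all the positions the trace ever visits, so the invariant G(auth → X ¬entered) is never violated.

never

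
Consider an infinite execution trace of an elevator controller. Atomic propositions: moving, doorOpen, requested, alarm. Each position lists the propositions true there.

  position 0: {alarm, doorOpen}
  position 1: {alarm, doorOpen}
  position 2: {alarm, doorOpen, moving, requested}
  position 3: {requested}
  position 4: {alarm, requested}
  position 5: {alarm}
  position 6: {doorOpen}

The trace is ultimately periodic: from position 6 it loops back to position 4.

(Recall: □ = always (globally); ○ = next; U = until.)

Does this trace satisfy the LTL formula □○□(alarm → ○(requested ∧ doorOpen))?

No

○□(alarm → ○(requested ∧ doorOpen)) must hold at every position from 0 onward. It fails at position 0, so □○□(alarm → ○(requested ∧ doorOpen)) is false.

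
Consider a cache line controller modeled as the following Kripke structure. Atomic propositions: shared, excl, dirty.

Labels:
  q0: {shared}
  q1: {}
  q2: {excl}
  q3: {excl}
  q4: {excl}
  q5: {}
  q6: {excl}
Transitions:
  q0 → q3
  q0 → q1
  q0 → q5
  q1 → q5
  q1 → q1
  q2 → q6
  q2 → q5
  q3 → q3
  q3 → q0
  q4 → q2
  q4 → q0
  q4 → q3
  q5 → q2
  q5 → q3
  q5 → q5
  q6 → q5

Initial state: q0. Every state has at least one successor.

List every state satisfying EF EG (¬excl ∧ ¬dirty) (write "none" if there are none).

{q0, q1, q2, q3, q4, q5, q6}

States satisfying EG (¬excl ∧ ¬dirty): {q0, q1, q5}.
States satisfying EF EG (¬excl ∧ ¬dirty): {q0, q1, q2, q3, q4, q5, q6}.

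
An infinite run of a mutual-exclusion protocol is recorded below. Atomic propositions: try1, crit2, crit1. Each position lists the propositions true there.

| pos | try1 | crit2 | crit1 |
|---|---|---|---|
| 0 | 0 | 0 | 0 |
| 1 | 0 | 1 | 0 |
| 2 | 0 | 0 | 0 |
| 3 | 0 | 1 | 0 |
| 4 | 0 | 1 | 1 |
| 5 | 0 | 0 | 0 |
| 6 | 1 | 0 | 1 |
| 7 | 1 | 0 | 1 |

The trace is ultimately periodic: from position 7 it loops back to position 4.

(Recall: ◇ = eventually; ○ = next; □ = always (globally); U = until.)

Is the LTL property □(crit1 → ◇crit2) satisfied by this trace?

crit1 → ◇crit2 holds at every position 0..7, and those are all positions ever visited, so □(crit1 → ◇crit2) holds.
Positions where crit1 holds: 4, 6, 7.
Check ◇crit2 at each: 4→ok, 6→ok, 7→ok.

Yes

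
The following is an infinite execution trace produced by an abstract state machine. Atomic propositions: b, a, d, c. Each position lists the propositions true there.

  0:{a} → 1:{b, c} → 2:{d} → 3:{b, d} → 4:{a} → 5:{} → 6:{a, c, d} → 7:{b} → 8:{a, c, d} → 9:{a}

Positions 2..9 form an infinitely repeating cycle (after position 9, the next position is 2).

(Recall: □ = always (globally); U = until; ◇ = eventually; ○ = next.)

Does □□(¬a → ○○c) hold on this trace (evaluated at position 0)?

□(¬a → ○○c) must hold at every position from 0 onward. It fails at position 0, so □□(¬a → ○○c) is false.

No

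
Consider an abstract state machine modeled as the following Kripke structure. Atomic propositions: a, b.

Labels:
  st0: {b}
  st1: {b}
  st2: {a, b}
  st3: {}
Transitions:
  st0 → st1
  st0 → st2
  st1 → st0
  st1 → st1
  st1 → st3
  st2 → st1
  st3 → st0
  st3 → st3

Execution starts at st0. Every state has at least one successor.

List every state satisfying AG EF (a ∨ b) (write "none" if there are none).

{st0, st1, st2, st3}

States satisfying EF (a ∨ b): {st0, st1, st2, st3}.
States satisfying AG EF (a ∨ b): {st0, st1, st2, st3}.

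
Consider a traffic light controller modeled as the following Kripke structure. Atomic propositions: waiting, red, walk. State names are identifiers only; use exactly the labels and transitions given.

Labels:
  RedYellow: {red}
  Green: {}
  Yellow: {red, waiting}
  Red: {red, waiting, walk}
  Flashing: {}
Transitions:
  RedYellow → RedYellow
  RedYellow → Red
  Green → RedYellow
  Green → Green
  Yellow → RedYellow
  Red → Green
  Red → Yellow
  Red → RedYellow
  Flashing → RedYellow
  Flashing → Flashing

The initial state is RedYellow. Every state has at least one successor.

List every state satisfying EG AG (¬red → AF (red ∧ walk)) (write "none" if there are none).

none

States satisfying AG (¬red → AF (red ∧ walk)): ∅.
States satisfying EG AG (¬red → AF (red ∧ walk)): ∅.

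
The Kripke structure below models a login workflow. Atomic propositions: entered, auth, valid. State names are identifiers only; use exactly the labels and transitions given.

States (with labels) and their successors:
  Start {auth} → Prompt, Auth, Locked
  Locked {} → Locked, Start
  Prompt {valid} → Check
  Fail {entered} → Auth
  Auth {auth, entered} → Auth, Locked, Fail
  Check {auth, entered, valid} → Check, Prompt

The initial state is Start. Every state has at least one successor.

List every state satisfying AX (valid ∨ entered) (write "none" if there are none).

{Prompt, Fail, Check}

States satisfying valid ∨ entered: {Prompt, Fail, Auth, Check}.
States satisfying AX (valid ∨ entered): {Prompt, Fail, Check}.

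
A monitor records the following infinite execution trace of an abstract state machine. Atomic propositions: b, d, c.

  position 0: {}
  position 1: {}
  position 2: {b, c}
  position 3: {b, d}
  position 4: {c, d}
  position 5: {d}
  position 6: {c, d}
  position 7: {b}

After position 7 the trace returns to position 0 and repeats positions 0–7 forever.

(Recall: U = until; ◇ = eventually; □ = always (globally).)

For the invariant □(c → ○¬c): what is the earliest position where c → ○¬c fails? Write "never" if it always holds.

c → ○¬c holds at every position 0..7, and those are all the positions the trace ever visits, so the invariant □(c → ○¬c) is never violated.

never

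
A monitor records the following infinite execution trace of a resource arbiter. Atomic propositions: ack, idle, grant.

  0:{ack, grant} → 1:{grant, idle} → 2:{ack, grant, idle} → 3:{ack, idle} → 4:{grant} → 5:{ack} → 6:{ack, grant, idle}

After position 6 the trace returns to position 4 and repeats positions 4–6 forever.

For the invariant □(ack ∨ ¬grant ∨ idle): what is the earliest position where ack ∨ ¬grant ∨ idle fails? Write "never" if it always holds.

Check ack ∨ ¬grant ∨ idle at each position in order: 0 ✓, 1 ✓, 2 ✓, 3 ✓.
At position 4 the labels are {grant}, so ack ∨ ¬grant ∨ idle is false there. This is the first violation.

4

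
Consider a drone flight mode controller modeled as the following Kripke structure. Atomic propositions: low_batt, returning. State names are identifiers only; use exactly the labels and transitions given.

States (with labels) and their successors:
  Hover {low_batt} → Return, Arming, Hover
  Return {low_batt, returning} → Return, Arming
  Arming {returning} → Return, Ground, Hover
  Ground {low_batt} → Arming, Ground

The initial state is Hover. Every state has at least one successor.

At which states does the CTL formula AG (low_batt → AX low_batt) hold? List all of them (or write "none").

States satisfying low_batt → AX low_batt: {Arming}.
States satisfying AG (low_batt → AX low_batt): ∅.

none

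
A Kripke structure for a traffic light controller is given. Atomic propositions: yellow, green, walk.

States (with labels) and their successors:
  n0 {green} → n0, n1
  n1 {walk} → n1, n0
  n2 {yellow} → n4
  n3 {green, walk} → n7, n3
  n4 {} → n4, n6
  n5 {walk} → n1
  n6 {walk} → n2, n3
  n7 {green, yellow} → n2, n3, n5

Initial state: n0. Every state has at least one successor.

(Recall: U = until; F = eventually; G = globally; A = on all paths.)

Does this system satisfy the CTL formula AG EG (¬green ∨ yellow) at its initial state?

States satisfying EG (¬green ∨ yellow): {n1, n2, n4, n5, n6, n7}.
States satisfying AG EG (¬green ∨ yellow): ∅.
n0 is reachable from n0 and violates EG (¬green ∨ yellow), so AG fails at n0.
n0 ∉ Sat(AG EG (¬green ∨ yellow)).

No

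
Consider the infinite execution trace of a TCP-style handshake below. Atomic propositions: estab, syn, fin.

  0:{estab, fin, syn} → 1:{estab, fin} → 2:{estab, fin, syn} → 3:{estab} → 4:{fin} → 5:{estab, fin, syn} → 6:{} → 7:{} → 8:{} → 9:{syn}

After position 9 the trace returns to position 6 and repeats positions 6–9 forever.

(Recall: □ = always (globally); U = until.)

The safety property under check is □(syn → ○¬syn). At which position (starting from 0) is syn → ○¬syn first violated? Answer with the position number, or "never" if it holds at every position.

syn → ○¬syn holds at every position 0..9, and those are all the positions the trace ever visits, so the invariant □(syn → ○¬syn) is never violated.

never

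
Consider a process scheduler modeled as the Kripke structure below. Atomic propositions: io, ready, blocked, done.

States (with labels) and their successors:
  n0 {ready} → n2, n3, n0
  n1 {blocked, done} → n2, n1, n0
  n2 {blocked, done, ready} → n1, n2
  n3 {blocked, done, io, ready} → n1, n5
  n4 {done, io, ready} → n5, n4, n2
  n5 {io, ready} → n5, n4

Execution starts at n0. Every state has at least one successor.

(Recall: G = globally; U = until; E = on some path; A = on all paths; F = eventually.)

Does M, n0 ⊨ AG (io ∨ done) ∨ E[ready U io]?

States satisfying io ∨ done: {n1, n2, n3, n4, n5}.
States satisfying AG (io ∨ done): ∅.
States satisfying ready: {n0, n2, n3, n4, n5}.
States satisfying io: {n3, n4, n5}.
States satisfying E[ready U io]: {n0, n3, n4, n5}.
States satisfying AG (io ∨ done) ∨ E[ready U io]: {n0, n3, n4, n5}.
n0 ∈ Sat(AG (io ∨ done) ∨ E[ready U io]).

Satisfied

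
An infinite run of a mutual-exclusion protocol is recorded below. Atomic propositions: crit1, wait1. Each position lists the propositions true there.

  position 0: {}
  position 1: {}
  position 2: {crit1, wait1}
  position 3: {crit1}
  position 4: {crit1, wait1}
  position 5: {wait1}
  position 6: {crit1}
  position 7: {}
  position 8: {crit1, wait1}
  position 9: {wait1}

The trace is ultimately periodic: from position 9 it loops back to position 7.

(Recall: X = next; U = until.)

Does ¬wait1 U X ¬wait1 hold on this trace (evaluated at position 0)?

Satisfied

Walking from position 0: X ¬wait1 first holds at position 0, and ¬wait1 holds at every earlier position along the way, so ¬wait1 U X ¬wait1 holds.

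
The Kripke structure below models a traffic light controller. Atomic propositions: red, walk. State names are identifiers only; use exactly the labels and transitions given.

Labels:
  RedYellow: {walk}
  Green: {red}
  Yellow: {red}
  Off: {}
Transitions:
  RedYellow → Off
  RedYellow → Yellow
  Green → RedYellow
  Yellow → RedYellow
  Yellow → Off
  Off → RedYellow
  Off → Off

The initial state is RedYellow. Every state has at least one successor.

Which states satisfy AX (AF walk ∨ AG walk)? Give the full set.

{Green}

States satisfying AF walk ∨ AG walk: {RedYellow, Green}.
States satisfying AX (AF walk ∨ AG walk): {Green}.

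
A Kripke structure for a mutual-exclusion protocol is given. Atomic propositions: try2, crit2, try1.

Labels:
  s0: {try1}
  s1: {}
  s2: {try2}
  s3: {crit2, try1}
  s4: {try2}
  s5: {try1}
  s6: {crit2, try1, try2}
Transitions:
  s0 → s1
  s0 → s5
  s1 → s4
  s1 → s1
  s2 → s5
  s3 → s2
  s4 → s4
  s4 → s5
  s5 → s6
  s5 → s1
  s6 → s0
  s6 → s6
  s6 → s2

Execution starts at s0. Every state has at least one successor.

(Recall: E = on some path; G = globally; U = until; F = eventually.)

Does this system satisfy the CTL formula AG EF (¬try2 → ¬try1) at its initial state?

States satisfying EF (¬try2 → ¬try1): {s0, s1, s2, s3, s4, s5, s6}.
States satisfying AG EF (¬try2 → ¬try1): {s0, s1, s2, s3, s4, s5, s6}.
Every state reachable from s0 satisfies EF (¬try2 → ¬try1).
s0 ∈ Sat(AG EF (¬try2 → ¬try1)).

Yes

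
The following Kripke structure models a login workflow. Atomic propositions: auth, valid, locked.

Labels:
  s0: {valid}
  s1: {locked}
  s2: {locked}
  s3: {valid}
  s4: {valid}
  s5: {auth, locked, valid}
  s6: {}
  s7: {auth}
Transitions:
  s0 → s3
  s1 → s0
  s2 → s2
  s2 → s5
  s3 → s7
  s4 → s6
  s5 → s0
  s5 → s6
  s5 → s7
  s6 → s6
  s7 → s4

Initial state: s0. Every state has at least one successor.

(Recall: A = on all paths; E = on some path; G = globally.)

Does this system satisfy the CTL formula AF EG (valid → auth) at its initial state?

Yes

States satisfying EG (valid → auth): {s2, s5, s6}.
States satisfying AF EG (valid → auth): {s0, s1, s2, s3, s4, s5, s6, s7}.
s0 ∈ Sat(AF EG (valid → auth)).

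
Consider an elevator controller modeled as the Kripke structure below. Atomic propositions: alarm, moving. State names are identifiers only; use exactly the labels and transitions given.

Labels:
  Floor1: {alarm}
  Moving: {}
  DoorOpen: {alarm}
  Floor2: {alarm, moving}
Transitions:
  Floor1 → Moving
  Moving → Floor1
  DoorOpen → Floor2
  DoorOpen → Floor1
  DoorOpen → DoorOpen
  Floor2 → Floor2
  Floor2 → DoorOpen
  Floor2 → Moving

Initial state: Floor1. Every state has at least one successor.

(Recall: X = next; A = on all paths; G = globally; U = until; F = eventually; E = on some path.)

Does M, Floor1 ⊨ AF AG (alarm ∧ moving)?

States satisfying AG (alarm ∧ moving): ∅.
States satisfying AF AG (alarm ∧ moving): ∅.
There is a path from Floor1 along which AG (alarm ∧ moving) never holds.
Floor1 ∉ Sat(AF AG (alarm ∧ moving)).

No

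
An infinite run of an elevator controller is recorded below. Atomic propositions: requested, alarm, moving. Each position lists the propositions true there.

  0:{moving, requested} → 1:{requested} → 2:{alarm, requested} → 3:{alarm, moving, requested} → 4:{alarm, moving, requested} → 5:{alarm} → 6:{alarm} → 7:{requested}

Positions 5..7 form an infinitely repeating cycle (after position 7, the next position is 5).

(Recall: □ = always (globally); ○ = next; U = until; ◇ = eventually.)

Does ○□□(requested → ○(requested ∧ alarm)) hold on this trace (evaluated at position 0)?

No

The position after 0 is 1; □□(requested → ○(requested ∧ alarm)) is false there.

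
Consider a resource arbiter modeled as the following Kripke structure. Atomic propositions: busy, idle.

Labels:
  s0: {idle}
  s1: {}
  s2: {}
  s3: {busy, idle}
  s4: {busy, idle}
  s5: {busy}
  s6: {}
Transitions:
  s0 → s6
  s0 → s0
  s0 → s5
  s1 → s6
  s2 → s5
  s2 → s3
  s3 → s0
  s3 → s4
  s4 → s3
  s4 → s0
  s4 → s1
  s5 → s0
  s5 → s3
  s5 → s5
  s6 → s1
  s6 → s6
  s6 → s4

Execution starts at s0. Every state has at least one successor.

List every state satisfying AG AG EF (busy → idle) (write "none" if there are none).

States satisfying AG EF (busy → idle): {s0, s1, s2, s3, s4, s5, s6}.
States satisfying AG AG EF (busy → idle): {s0, s1, s2, s3, s4, s5, s6}.

{s0, s1, s2, s3, s4, s5, s6}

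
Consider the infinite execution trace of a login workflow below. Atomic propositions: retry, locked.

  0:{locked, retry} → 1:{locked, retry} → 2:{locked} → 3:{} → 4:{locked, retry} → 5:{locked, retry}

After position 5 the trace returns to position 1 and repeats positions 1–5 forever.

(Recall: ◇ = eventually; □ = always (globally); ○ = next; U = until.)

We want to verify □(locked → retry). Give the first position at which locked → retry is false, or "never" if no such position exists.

Check locked → retry at each position in order: 0 ✓, 1 ✓.
At position 2 the labels are {locked}, so locked → retry is false there. This is the first violation.

2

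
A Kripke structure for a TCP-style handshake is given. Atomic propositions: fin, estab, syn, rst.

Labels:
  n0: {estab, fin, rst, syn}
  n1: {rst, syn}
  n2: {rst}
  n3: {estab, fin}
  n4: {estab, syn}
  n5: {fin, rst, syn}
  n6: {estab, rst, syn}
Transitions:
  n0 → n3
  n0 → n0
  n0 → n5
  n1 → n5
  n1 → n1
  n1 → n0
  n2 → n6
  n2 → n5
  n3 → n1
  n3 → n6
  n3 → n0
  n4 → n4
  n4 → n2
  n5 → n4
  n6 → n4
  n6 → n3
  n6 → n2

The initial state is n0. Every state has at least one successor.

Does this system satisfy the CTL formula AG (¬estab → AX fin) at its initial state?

States satisfying ¬estab → AX fin: {n0, n3, n4, n6}.
States satisfying AG (¬estab → AX fin): ∅.
n1 is reachable from n0 and violates ¬estab → AX fin, so AG fails at n0.
n0 ∉ Sat(AG (¬estab → AX fin)).

Violated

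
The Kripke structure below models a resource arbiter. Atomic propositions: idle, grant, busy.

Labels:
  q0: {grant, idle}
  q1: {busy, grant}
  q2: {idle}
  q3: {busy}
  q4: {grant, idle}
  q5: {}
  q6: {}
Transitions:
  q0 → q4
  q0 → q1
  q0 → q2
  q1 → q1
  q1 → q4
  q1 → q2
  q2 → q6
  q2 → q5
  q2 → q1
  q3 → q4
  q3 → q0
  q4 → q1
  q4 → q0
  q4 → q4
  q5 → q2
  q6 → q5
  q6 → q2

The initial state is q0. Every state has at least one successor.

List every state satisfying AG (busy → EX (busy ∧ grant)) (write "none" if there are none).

States satisfying busy → EX (busy ∧ grant): {q0, q1, q2, q4, q5, q6}.
States satisfying AG (busy → EX (busy ∧ grant)): {q0, q1, q2, q4, q5, q6}.

{q0, q1, q2, q4, q5, q6}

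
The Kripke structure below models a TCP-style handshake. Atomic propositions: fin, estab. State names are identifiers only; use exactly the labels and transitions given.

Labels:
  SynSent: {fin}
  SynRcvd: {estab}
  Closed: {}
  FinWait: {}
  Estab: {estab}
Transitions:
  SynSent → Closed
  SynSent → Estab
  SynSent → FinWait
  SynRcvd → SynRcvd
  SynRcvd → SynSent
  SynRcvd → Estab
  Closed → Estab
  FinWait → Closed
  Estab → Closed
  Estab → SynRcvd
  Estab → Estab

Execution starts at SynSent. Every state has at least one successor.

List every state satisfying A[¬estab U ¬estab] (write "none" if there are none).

{SynSent, Closed, FinWait}

States satisfying ¬estab: {SynSent, Closed, FinWait}.
States satisfying A[¬estab U ¬estab]: {SynSent, Closed, FinWait}.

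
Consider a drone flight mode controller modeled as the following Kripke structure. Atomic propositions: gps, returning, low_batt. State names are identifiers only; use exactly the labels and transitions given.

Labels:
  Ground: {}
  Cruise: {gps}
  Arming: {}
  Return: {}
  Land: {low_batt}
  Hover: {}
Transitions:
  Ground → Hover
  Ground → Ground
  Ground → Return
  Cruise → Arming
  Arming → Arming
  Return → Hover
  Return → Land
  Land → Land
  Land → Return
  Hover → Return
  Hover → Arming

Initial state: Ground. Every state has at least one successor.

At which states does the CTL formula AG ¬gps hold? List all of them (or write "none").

States satisfying ¬gps: {Ground, Arming, Return, Land, Hover}.
States satisfying AG ¬gps: {Ground, Arming, Return, Land, Hover}.

{Ground, Arming, Return, Land, Hover}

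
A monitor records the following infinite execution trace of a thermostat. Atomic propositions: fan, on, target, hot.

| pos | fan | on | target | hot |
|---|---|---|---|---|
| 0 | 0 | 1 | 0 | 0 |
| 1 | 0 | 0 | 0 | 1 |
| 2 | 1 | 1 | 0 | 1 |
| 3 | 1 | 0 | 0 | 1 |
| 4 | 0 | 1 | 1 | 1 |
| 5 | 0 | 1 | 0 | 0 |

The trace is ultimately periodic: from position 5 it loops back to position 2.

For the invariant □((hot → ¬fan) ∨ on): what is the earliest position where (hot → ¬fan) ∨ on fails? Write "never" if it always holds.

Check (hot → ¬fan) ∨ on at each position in order: 0 ✓, 1 ✓, 2 ✓.
At position 3 the labels are {fan, hot}, so (hot → ¬fan) ∨ on is false there. This is the first violation.

3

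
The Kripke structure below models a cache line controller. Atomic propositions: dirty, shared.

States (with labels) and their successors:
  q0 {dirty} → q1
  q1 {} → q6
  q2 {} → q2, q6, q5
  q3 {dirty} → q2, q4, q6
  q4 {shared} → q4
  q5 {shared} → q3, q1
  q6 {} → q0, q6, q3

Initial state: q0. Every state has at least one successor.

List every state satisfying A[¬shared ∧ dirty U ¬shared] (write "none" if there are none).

{q0, q1, q2, q3, q6}

States satisfying ¬shared ∧ dirty: {q0, q3}.
States satisfying ¬shared: {q0, q1, q2, q3, q6}.
States satisfying A[¬shared ∧ dirty U ¬shared]: {q0, q1, q2, q3, q6}.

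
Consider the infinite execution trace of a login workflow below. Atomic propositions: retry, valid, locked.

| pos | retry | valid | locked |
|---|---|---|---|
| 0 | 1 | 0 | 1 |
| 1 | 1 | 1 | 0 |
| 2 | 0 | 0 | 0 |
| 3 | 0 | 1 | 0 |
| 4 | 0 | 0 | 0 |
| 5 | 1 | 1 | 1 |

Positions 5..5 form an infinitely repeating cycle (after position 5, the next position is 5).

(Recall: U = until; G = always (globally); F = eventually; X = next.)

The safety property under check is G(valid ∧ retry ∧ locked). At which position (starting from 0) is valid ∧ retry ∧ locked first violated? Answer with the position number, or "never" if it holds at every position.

At position 0 the labels are {locked, retry}, so valid ∧ retry ∧ locked is false there. This is the first violation.

0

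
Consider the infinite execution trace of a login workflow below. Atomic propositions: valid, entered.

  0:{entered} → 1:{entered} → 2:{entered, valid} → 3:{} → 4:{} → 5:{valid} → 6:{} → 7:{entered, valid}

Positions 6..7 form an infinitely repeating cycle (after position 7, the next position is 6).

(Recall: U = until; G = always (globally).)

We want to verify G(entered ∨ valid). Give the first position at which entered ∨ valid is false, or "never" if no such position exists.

3

Check entered ∨ valid at each position in order: 0 ✓, 1 ✓, 2 ✓.
At position 3 the labels are {}, so entered ∨ valid is false there. This is the first violation.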